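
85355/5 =17071 = 17071.00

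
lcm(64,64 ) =64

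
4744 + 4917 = 9661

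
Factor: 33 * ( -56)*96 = -2^8 * 3^2*7^1 * 11^1  =  - 177408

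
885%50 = 35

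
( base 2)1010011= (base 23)3e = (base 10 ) 83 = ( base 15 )58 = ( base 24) 3B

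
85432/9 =9492+ 4/9 = 9492.44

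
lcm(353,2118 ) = 2118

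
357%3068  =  357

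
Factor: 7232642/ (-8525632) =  - 2^( - 5) * 47^1 * 76943^1*133213^ ( - 1)= - 3616321/4262816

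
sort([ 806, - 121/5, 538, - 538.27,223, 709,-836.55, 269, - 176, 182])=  [ - 836.55, - 538.27, - 176, - 121/5,  182, 223,  269, 538, 709,806]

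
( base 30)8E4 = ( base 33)701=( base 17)1968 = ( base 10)7624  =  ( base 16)1DC8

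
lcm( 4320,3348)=133920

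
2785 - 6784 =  - 3999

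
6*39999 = 239994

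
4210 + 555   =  4765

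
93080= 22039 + 71041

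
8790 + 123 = 8913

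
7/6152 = 7/6152 = 0.00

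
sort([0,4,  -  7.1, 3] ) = [ - 7.1,  0, 3, 4] 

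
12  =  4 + 8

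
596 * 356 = 212176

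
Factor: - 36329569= -36329569^1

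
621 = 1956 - 1335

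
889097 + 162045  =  1051142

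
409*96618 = 39516762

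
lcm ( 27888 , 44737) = 2147376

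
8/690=4/345= 0.01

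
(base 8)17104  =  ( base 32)7i4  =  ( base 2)1111001000100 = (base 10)7748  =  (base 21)hbk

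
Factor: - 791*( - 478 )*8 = 2^4 * 7^1*113^1*239^1  =  3024784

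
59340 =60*989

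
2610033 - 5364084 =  - 2754051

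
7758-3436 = 4322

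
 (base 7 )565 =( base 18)G4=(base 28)ac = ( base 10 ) 292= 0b100100100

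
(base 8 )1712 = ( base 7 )2554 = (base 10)970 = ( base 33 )td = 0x3CA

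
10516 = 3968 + 6548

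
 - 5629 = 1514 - 7143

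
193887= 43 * 4509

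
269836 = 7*38548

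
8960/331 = 8960/331 = 27.07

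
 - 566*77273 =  - 43736518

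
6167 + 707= 6874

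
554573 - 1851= 552722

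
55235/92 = 600 + 35/92=600.38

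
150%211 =150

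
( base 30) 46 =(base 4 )1332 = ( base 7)240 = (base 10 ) 126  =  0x7E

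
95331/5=95331/5 = 19066.20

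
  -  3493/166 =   -  22 + 159/166= - 21.04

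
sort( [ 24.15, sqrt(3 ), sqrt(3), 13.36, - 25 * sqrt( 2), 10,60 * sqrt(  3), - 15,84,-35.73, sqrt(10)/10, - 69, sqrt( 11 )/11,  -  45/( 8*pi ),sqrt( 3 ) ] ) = [ - 69, - 35.73,  -  25*sqrt( 2), - 15, - 45/ (8*pi ),sqrt( 11)/11  ,  sqrt(10)/10, sqrt( 3),sqrt( 3 ), sqrt(3 ),10,  13.36,24.15, 84,60*sqrt( 3 )]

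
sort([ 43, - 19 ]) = [ - 19,43]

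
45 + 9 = 54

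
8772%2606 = 954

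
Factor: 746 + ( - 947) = - 3^1 *67^1=-201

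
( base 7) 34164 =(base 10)8670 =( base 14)3234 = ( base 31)90l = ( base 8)20736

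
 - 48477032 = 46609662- 95086694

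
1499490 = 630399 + 869091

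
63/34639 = 63/34639 = 0.00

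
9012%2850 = 462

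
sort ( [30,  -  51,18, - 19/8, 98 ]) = [  -  51 ,-19/8,18,  30, 98]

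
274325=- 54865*( - 5) 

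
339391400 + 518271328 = 857662728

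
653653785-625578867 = 28074918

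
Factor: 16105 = 5^1*3221^1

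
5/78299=5/78299 =0.00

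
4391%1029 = 275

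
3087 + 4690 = 7777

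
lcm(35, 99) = 3465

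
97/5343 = 97/5343 =0.02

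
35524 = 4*8881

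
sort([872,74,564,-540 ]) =[ - 540, 74,564,872 ]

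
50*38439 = 1921950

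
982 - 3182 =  -2200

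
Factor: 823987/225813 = 3^( - 1)*7^( - 1) * 743^1*1109^1 * 10753^( - 1)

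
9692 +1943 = 11635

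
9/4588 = 9/4588 =0.00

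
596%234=128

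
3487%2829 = 658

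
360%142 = 76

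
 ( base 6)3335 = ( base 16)30b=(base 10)779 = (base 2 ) 1100001011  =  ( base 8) 1413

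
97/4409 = 97/4409 = 0.02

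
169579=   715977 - 546398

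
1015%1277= 1015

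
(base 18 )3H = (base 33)25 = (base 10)71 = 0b1000111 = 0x47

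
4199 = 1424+2775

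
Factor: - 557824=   -  2^8*2179^1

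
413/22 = 413/22 = 18.77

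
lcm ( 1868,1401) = 5604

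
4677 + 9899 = 14576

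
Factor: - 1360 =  - 2^4*5^1 * 17^1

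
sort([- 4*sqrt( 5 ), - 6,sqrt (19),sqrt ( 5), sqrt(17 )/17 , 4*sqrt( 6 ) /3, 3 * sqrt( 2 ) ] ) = [ - 4*sqrt(5), - 6 , sqrt(17)/17, sqrt( 5),4* sqrt(6 )/3, 3*sqrt(2)  ,  sqrt (19) ] 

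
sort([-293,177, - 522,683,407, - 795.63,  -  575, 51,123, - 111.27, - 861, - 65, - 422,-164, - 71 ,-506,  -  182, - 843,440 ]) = [ - 861,-843,-795.63,  -  575,  -  522,-506,-422, - 293,-182, - 164,-111.27,- 71,-65,51,  123, 177, 407,440,683]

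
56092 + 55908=112000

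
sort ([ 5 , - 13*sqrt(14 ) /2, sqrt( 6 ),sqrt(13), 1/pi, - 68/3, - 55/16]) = [ - 13*sqrt(14)/2, - 68/3, - 55/16,1/pi, sqrt(6 ), sqrt ( 13 ) , 5 ] 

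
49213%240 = 13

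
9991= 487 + 9504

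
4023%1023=954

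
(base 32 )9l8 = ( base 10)9896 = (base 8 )23250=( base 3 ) 111120112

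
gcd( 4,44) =4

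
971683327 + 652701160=1624384487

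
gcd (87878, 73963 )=1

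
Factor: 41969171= 41969171^1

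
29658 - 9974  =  19684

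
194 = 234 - 40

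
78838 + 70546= 149384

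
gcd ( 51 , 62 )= 1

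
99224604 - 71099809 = 28124795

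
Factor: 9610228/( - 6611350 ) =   -  208918/143725 = - 2^1*5^(  -  2 )*5749^( - 1) * 104459^1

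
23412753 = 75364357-51951604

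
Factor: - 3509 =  -11^2*29^1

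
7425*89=660825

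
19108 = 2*9554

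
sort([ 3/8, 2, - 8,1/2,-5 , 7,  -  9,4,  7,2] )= [  -  9, - 8, - 5,3/8,1/2 , 2,2,4,7,7]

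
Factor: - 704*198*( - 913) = 127264896 = 2^7  *  3^2*11^3*83^1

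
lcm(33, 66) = 66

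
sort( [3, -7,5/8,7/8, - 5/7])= [-7, - 5/7,5/8 , 7/8, 3] 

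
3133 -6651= - 3518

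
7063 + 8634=15697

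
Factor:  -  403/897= - 3^ ( - 1 )*23^( - 1)*31^1 = - 31/69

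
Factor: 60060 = 2^2*3^1 * 5^1 * 7^1 * 11^1 * 13^1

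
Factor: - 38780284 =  - 2^2*499^1*19429^1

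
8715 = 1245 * 7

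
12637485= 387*32655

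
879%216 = 15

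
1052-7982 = -6930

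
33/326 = 33/326 = 0.10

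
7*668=4676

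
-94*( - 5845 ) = 549430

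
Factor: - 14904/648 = -23 =- 23^1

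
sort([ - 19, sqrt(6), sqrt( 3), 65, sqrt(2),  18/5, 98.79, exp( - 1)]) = [ - 19,exp( - 1 ), sqrt( 2 ), sqrt(3),sqrt(6 ), 18/5,65, 98.79 ] 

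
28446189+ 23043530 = 51489719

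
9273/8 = 9273/8  =  1159.12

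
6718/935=6718/935 = 7.19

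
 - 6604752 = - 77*85776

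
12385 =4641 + 7744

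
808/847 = 808/847 = 0.95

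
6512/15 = 6512/15= 434.13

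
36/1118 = 18/559  =  0.03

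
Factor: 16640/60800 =26/95 = 2^1*5^( - 1)*13^1*19^ ( - 1) 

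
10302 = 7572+2730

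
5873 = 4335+1538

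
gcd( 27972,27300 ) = 84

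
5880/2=2940 =2940.00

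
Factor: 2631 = 3^1*877^1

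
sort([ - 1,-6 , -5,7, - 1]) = [-6,-5,  -  1,-1,7 ]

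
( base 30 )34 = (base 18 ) 54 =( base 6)234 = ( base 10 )94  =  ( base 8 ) 136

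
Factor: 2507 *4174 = 2^1* 23^1*109^1  *  2087^1 = 10464218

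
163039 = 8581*19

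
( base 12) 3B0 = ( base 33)H3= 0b1000110100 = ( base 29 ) jd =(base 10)564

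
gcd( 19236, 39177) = 3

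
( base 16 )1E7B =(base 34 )6ph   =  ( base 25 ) cc3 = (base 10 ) 7803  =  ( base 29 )982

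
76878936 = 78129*984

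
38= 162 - 124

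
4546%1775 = 996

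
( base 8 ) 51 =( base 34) 17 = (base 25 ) 1g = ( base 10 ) 41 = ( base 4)221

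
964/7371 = 964/7371 = 0.13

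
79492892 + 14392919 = 93885811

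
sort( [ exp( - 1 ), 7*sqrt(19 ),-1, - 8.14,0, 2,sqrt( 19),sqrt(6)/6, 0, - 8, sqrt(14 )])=[ - 8.14, - 8, - 1,  0 , 0,  exp( - 1) , sqrt(6)/6, 2,sqrt( 14), sqrt(19 ),7 * sqrt(19)]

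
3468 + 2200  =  5668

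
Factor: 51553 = 31^1*1663^1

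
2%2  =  0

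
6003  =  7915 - 1912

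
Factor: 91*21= 3^1*7^2* 13^1 = 1911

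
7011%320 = 291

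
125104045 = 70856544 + 54247501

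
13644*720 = 9823680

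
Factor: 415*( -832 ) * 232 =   -  2^9*5^1*13^1 * 29^1*83^1 = - 80104960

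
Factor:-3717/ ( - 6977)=3^2* 7^1*59^1*6977^( - 1) 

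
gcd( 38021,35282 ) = 1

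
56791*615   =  34926465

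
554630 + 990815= 1545445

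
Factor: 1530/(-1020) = -3/2 = - 2^( - 1 )*3^1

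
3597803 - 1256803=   2341000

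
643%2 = 1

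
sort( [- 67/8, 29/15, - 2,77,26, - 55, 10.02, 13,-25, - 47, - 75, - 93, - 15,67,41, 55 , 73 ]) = [ - 93, - 75, -55, -47, - 25, - 15,-67/8 , - 2, 29/15, 10.02, 13, 26 , 41, 55, 67,73, 77 ]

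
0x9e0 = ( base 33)2ak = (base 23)4HL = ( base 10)2528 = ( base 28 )368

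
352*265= 93280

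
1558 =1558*1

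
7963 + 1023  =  8986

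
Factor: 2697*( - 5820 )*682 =-2^3*3^2*5^1 * 11^1*29^1 * 31^2 * 97^1=- 10705040280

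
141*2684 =378444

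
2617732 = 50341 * 52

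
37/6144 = 37/6144 = 0.01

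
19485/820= 3897/164 = 23.76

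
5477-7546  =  -2069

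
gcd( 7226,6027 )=1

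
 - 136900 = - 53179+-83721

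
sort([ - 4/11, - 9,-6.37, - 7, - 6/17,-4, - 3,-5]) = [-9,  -  7, - 6.37, - 5,- 4, - 3,  -  4/11,- 6/17]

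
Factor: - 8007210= - 2^1*3^2*5^1*88969^1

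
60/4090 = 6/409 = 0.01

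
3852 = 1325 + 2527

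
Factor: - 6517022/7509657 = - 2^1 *3^(-1 )*31^(-1 )*59^1 *55229^1*80749^(-1)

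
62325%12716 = 11461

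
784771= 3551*221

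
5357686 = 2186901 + 3170785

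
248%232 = 16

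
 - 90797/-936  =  90797/936  =  97.01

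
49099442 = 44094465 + 5004977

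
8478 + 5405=13883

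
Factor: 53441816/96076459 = 2^3*67^(-1)*991^( - 1)* 1447^(  -  1)*6680227^1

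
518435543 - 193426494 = 325009049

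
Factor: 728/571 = 2^3 * 7^1*13^1 * 571^(-1) 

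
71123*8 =568984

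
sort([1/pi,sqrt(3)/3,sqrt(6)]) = [ 1/pi,sqrt(3)/3,sqrt (6)]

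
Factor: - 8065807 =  - 41^1*196727^1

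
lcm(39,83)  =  3237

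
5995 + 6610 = 12605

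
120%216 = 120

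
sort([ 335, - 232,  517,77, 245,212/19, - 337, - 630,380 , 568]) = [ - 630, - 337,  -  232, 212/19,77,245,  335, 380, 517,  568 ] 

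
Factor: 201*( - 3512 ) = - 705912 = - 2^3*3^1*67^1*  439^1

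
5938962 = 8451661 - 2512699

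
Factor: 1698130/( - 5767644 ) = -849065/2883822 = - 2^ (- 1) *3^( - 1) * 5^1 * 7^1 * 17^1*523^( - 1)*919^( - 1 ) * 1427^1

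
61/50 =61/50=1.22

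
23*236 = 5428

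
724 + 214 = 938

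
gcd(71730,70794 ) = 18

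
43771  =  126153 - 82382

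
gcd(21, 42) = 21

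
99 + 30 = 129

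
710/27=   710/27 = 26.30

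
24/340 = 6/85= 0.07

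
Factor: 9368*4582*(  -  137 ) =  - 5880612112  =  - 2^4*29^1*79^1*137^1*1171^1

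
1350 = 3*450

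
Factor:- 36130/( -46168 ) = 18065/23084 = 2^( - 2)*5^1* 29^( - 1)*199^ ( - 1)*3613^1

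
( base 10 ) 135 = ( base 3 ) 12000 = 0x87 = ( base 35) 3u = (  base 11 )113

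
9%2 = 1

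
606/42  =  101/7 = 14.43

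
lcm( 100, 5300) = 5300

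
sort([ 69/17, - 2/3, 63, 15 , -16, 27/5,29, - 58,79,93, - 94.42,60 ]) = [ - 94.42, - 58, - 16, - 2/3, 69/17,27/5,  15, 29,60, 63, 79,93]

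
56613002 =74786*757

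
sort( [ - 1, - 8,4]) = [-8,-1, 4]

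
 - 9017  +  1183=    - 7834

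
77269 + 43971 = 121240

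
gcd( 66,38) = 2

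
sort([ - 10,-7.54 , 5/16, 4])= [-10,- 7.54,5/16,4] 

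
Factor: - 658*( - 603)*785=311467590 = 2^1*3^2 * 5^1*7^1* 47^1  *67^1*157^1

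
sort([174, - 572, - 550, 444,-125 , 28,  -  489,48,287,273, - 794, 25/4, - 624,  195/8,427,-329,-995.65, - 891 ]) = [ -995.65, - 891, - 794,-624, - 572,  -  550, - 489, - 329, - 125,25/4, 195/8,  28, 48 , 174,273,287,427,444 ]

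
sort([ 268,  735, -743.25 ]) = [ - 743.25 , 268,735]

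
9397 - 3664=5733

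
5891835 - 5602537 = 289298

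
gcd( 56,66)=2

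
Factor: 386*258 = 2^2 * 3^1*43^1 * 193^1 = 99588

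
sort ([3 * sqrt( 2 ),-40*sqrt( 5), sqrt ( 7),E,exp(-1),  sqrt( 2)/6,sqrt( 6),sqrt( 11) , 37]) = [  -  40 * sqrt(5 ),sqrt (2 )/6, exp( - 1),sqrt( 6 ), sqrt( 7),E,sqrt(11 ),  3 * sqrt( 2),37 ] 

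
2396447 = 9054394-6657947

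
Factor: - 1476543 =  - 3^1* 577^1*853^1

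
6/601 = 6/601 = 0.01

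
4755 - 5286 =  - 531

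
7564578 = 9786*773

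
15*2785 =41775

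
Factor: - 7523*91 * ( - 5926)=2^1* 7^1*13^1*2963^1*7523^1 = 4056898118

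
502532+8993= 511525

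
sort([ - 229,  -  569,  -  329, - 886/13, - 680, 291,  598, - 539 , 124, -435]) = [ -680,-569, - 539,-435,  -  329, - 229,  -  886/13,124,291,598]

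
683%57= 56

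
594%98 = 6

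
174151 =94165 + 79986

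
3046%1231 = 584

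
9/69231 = 3/23077 = 0.00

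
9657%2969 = 750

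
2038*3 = 6114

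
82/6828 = 41/3414 =0.01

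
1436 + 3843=5279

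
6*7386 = 44316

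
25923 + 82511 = 108434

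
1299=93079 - 91780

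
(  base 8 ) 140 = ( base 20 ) 4G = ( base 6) 240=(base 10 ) 96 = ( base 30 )36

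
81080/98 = 40540/49 = 827.35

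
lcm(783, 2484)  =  72036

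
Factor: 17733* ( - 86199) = -1528566867 = - 3^2*23^1*59^1*257^1*487^1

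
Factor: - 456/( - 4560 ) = 1/10 = 2^(-1)*5^( - 1 )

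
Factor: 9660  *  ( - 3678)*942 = -33468770160 = -2^4*3^3*5^1*7^1*23^1*157^1*613^1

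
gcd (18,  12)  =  6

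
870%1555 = 870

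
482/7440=241/3720 = 0.06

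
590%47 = 26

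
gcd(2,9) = 1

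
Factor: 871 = 13^1*67^1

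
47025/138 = 340 + 35/46 = 340.76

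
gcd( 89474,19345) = 1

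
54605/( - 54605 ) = -1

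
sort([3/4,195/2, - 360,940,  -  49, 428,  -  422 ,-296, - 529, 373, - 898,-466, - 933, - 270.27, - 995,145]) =[ - 995, - 933, -898, - 529,-466, - 422, - 360, - 296, - 270.27,  -  49, 3/4, 195/2, 145, 373 , 428,940 ] 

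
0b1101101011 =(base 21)1ke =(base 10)875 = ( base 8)1553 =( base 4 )31223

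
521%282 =239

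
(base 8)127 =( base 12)73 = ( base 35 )2H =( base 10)87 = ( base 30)2R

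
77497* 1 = 77497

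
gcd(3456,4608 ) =1152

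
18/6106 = 9/3053 = 0.00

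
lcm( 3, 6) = 6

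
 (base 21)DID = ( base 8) 13754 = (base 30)6O4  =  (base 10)6124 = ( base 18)10g4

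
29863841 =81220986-51357145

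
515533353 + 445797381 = 961330734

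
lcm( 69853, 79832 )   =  558824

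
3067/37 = 3067/37 =82.89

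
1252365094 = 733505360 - -518859734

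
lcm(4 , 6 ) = 12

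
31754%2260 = 114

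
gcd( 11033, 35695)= 649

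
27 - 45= - 18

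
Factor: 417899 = 417899^1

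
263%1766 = 263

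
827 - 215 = 612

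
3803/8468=3803/8468 = 0.45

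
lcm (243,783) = 7047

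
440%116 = 92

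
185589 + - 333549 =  - 147960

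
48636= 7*6948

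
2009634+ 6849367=8859001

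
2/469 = 2/469 = 0.00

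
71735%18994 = 14753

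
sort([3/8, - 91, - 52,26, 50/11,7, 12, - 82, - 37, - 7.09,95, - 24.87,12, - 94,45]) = [-94,  -  91, - 82, - 52,-37, - 24.87, - 7.09,3/8, 50/11,7,12 , 12 , 26, 45,95 ] 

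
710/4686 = 5/33=0.15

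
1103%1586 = 1103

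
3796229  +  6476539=10272768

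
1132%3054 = 1132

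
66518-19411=47107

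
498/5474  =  249/2737  =  0.09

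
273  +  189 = 462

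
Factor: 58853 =229^1*257^1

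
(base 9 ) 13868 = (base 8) 22362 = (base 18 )1b38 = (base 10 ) 9458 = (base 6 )111442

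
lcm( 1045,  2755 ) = 30305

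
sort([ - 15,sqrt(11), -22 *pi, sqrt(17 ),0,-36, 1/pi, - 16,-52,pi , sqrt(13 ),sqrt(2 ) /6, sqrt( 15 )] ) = [ - 22*pi,-52, - 36,  -  16,  -  15, 0, sqrt( 2)/6,1/pi,pi, sqrt(11),  sqrt( 13), sqrt(15), sqrt ( 17)] 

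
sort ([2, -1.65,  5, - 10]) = [ - 10 ,  -  1.65 , 2,5]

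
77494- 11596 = 65898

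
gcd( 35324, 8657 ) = 1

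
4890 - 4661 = 229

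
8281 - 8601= - 320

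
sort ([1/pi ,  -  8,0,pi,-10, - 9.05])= [ - 10,-9.05,- 8, 0, 1/pi, pi ]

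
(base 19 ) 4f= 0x5B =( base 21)47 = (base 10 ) 91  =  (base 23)3M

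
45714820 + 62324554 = 108039374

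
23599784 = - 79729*(-296) 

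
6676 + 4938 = 11614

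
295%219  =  76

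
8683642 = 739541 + 7944101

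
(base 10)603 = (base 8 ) 1133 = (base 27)M9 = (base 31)JE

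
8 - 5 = 3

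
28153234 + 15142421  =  43295655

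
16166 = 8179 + 7987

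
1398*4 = 5592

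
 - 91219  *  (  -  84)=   7662396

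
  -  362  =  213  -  575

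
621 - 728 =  - 107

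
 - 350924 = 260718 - 611642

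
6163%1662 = 1177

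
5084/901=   5084/901 = 5.64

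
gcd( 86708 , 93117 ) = 1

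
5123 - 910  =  4213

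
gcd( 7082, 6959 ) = 1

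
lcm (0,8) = 0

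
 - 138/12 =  - 23/2 = - 11.50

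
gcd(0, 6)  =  6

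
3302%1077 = 71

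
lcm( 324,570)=30780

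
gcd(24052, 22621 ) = 1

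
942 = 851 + 91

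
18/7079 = 18/7079=0.00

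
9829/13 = 756+1/13 = 756.08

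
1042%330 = 52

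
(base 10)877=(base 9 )1174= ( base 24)1CD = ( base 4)31231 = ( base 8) 1555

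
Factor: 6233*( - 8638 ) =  - 2^1*7^1*23^1*271^1*617^1 = - 53840654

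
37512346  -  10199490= 27312856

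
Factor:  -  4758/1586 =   -  3 = -  3^1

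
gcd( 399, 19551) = 399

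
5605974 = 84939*66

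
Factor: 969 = 3^1*17^1*19^1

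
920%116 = 108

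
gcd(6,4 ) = 2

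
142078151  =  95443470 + 46634681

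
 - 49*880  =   -43120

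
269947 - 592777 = -322830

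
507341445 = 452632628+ 54708817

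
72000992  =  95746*752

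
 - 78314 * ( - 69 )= 5403666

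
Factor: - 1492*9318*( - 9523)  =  2^3*3^1*89^1*107^1*373^1*1553^1  =  132393088488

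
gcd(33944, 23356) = 4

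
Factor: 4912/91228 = 1228/22807 = 2^2*307^1 * 22807^( - 1 )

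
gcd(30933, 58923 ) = 9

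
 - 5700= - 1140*5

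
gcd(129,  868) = 1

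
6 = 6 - 0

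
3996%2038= 1958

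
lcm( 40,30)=120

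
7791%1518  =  201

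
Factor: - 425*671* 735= -209603625= - 3^1 * 5^3*7^2*11^1 * 17^1 * 61^1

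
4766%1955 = 856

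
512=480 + 32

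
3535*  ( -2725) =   -  9632875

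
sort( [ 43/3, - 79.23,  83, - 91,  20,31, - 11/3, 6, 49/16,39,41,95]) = [ - 91,  -  79.23, - 11/3,49/16,6, 43/3,  20,31,  39, 41 , 83,95]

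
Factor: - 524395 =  - 5^1*104879^1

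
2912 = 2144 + 768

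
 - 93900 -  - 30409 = - 63491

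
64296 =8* 8037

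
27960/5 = 5592= 5592.00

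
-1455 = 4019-5474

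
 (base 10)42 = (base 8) 52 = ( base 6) 110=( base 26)1g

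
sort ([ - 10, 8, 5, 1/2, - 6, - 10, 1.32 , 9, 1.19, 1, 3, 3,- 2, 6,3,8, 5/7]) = [ - 10, - 10, - 6, - 2, 1/2, 5/7, 1, 1.19,1.32,3, 3, 3, 5, 6, 8, 8, 9 ] 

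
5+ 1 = 6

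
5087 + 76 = 5163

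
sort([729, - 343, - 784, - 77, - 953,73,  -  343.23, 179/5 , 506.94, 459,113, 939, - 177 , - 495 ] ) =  [ - 953, - 784, - 495, - 343.23, - 343,  -  177, - 77, 179/5, 73 , 113, 459, 506.94,  729,939]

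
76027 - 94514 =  - 18487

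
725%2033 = 725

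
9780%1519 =666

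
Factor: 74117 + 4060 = 78177  =  3^1 * 11^1*23^1*103^1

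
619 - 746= - 127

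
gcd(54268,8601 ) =1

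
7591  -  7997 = -406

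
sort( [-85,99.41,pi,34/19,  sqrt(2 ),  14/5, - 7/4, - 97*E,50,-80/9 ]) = [-97*E,-85, -80/9, - 7/4, sqrt( 2),34/19, 14/5, pi, 50,  99.41 ]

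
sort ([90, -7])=[ - 7, 90]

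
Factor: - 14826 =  - 2^1*3^1*7^1*353^1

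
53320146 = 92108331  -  38788185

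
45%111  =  45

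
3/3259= 3/3259 = 0.00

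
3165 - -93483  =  96648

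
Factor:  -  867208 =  - 2^3*108401^1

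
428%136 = 20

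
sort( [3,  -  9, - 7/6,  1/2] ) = [-9,-7/6,1/2,3 ]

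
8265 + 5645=13910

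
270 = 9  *30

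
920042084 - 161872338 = 758169746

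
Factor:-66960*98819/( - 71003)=348258960/3737 = 2^4*3^3* 5^1*7^1*31^1*37^(-1 )*101^ (-1 )*743^1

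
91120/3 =30373 + 1/3 =30373.33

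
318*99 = 31482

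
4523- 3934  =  589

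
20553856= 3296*6236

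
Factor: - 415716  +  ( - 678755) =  - 7^1*156353^1= - 1094471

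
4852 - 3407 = 1445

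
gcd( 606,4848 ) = 606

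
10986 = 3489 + 7497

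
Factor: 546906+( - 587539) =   -  179^1*227^1 = - 40633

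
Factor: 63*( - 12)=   -  2^2 * 3^3 * 7^1 = - 756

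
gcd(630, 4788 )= 126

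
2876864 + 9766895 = 12643759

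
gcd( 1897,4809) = 7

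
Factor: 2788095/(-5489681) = -3^1* 5^1*43^( - 2)*  2969^(- 1)*185873^1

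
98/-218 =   -  49/109=-  0.45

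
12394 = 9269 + 3125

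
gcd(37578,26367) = 3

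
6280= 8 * 785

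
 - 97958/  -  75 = 97958/75= 1306.11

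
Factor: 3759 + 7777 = 2^4 * 7^1*103^1 = 11536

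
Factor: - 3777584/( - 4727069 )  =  2^4* 229^1*1031^1*4727069^ ( - 1 ) 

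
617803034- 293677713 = 324125321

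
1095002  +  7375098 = 8470100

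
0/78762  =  0  =  0.00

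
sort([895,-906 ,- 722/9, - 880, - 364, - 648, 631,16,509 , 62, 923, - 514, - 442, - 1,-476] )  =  [ - 906, - 880,-648, - 514,-476, - 442, - 364,-722/9,-1,  16, 62 , 509, 631, 895 , 923]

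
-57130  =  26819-83949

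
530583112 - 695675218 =  -  165092106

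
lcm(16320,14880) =505920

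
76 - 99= - 23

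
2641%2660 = 2641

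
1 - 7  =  -6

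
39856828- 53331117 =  - 13474289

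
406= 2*203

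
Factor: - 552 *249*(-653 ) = 2^3 * 3^2*23^1 * 83^1*653^1 = 89753544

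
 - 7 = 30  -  37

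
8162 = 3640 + 4522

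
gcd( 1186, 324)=2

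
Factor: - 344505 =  - 3^1*5^1*7^1*17^1*193^1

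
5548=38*146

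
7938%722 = 718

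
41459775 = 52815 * 785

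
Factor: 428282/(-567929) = -2^1*19^(-1)*71^ (-1) * 421^(-1)*214141^1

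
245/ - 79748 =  - 1 + 79503/79748   =  - 0.00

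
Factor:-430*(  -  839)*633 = 228367410 = 2^1 * 3^1*5^1*43^1 *211^1*839^1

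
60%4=0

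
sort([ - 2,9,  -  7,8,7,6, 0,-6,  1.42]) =[ - 7, - 6, -2,0,  1.42,6,7,8, 9 ]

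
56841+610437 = 667278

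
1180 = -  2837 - -4017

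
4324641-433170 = 3891471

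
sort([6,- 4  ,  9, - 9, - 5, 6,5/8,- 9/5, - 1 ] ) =[ - 9, -5, - 4, - 9/5,  -  1, 5/8, 6, 6,9]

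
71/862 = 71/862 = 0.08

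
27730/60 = 462 + 1/6 =462.17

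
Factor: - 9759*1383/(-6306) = 2^( - 1 )*3^1*461^1*1051^ (-1 ) * 3253^1 = 4498899/2102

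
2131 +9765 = 11896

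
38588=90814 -52226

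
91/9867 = 7/759=0.01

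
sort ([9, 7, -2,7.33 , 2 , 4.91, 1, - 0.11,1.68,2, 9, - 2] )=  [ - 2, -2, - 0.11, 1,  1.68,2,2, 4.91, 7,  7.33,9,9]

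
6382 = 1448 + 4934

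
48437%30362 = 18075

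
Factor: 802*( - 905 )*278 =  - 2^2*5^1*139^1*181^1*401^1 = - 201775180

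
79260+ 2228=81488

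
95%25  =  20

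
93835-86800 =7035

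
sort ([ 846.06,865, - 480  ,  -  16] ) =[ - 480,  -  16, 846.06,  865]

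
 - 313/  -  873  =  313/873  =  0.36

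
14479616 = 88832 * 163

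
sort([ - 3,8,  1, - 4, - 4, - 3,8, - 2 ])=[  -  4, - 4, - 3, - 3,-2, 1, 8,8] 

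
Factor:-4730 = - 2^1*  5^1*11^1*43^1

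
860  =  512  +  348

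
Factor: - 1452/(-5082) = 2^1*7^( - 1) = 2/7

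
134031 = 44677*3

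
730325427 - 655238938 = 75086489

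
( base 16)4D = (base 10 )77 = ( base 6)205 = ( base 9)85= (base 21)3E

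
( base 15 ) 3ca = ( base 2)1101100001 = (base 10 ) 865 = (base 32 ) r1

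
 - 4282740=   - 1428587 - 2854153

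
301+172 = 473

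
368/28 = 13 + 1/7 = 13.14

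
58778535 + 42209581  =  100988116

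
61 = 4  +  57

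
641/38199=641/38199  =  0.02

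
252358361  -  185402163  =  66956198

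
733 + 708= 1441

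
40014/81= 494 = 494.00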